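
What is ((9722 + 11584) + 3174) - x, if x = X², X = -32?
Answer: 23456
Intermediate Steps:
x = 1024 (x = (-32)² = 1024)
((9722 + 11584) + 3174) - x = ((9722 + 11584) + 3174) - 1*1024 = (21306 + 3174) - 1024 = 24480 - 1024 = 23456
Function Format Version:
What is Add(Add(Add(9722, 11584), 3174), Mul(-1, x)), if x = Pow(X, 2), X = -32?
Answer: 23456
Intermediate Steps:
x = 1024 (x = Pow(-32, 2) = 1024)
Add(Add(Add(9722, 11584), 3174), Mul(-1, x)) = Add(Add(Add(9722, 11584), 3174), Mul(-1, 1024)) = Add(Add(21306, 3174), -1024) = Add(24480, -1024) = 23456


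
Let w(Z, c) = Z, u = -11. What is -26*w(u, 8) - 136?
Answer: 150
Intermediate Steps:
-26*w(u, 8) - 136 = -26*(-11) - 136 = 286 - 136 = 150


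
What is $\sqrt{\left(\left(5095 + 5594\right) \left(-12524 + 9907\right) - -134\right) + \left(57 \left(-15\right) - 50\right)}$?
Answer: $2 i \sqrt{6993471} \approx 5289.0 i$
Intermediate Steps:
$\sqrt{\left(\left(5095 + 5594\right) \left(-12524 + 9907\right) - -134\right) + \left(57 \left(-15\right) - 50\right)} = \sqrt{\left(10689 \left(-2617\right) + 134\right) - 905} = \sqrt{\left(-27973113 + 134\right) - 905} = \sqrt{-27972979 - 905} = \sqrt{-27973884} = 2 i \sqrt{6993471}$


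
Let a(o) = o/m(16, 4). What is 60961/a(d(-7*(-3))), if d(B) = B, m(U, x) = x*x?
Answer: 975376/21 ≈ 46447.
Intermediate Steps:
m(U, x) = x**2
a(o) = o/16 (a(o) = o/(4**2) = o/16)
60961/a(d(-7*(-3))) = 60961/(((-7*(-3))/16)) = 60961/(((1/16)*21)) = 60961/(21/16) = 60961*(16/21) = 975376/21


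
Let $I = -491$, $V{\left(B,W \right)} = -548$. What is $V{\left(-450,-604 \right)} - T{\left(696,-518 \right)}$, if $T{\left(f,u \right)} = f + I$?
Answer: $-753$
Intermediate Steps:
$T{\left(f,u \right)} = -491 + f$ ($T{\left(f,u \right)} = f - 491 = -491 + f$)
$V{\left(-450,-604 \right)} - T{\left(696,-518 \right)} = -548 - \left(-491 + 696\right) = -548 - 205 = -753$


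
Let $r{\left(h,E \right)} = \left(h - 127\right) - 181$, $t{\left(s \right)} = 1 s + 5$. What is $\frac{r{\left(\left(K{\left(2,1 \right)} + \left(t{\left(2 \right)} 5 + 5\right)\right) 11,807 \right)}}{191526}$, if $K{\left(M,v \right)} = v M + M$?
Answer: $\frac{88}{95763} \approx 0.00091894$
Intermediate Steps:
$K{\left(M,v \right)} = M + M v$ ($K{\left(M,v \right)} = M v + M = M + M v$)
$t{\left(s \right)} = 5 + s$ ($t{\left(s \right)} = s + 5 = 5 + s$)
$r{\left(h,E \right)} = -308 + h$ ($r{\left(h,E \right)} = \left(-127 + h\right) - 181 = -308 + h$)
$\frac{r{\left(\left(K{\left(2,1 \right)} + \left(t{\left(2 \right)} 5 + 5\right)\right) 11,807 \right)}}{191526} = \frac{-308 + \left(2 \left(1 + 1\right) + \left(\left(5 + 2\right) 5 + 5\right)\right) 11}{191526} = \left(-308 + \left(2 \cdot 2 + \left(7 \cdot 5 + 5\right)\right) 11\right) \frac{1}{191526} = \left(-308 + \left(4 + \left(35 + 5\right)\right) 11\right) \frac{1}{191526} = \left(-308 + \left(4 + 40\right) 11\right) \frac{1}{191526} = \left(-308 + 44 \cdot 11\right) \frac{1}{191526} = \left(-308 + 484\right) \frac{1}{191526} = 176 \cdot \frac{1}{191526} = \frac{88}{95763}$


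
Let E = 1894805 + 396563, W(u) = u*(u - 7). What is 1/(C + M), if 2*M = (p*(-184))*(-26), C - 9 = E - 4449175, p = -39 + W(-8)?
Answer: -1/1964046 ≈ -5.0915e-7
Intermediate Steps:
W(u) = u*(-7 + u)
E = 2291368
p = 81 (p = -39 - 8*(-7 - 8) = -39 - 8*(-15) = -39 + 120 = 81)
C = -2157798 (C = 9 + (2291368 - 4449175) = 9 - 2157807 = -2157798)
M = 193752 (M = ((81*(-184))*(-26))/2 = (-14904*(-26))/2 = (½)*387504 = 193752)
1/(C + M) = 1/(-2157798 + 193752) = 1/(-1964046) = -1/1964046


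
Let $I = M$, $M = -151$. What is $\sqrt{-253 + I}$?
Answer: $2 i \sqrt{101} \approx 20.1 i$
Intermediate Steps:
$I = -151$
$\sqrt{-253 + I} = \sqrt{-253 - 151} = \sqrt{-404} = 2 i \sqrt{101}$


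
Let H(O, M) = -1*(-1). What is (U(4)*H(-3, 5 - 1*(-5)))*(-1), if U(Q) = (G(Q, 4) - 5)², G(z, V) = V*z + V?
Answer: -225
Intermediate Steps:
H(O, M) = 1
G(z, V) = V + V*z
U(Q) = (-1 + 4*Q)² (U(Q) = (4*(1 + Q) - 5)² = ((4 + 4*Q) - 5)² = (-1 + 4*Q)²)
(U(4)*H(-3, 5 - 1*(-5)))*(-1) = ((-1 + 4*4)²*1)*(-1) = ((-1 + 16)²*1)*(-1) = (15²*1)*(-1) = (225*1)*(-1) = 225*(-1) = -225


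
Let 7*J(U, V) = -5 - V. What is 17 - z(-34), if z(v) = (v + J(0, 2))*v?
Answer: -1173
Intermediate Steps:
J(U, V) = -5/7 - V/7 (J(U, V) = (-5 - V)/7 = -5/7 - V/7)
z(v) = v*(-1 + v) (z(v) = (v + (-5/7 - ⅐*2))*v = (v + (-5/7 - 2/7))*v = (v - 1)*v = (-1 + v)*v = v*(-1 + v))
17 - z(-34) = 17 - (-34)*(-1 - 34) = 17 - (-34)*(-35) = 17 - 1*1190 = 17 - 1190 = -1173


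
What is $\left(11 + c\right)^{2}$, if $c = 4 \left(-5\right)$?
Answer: $81$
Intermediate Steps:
$c = -20$
$\left(11 + c\right)^{2} = \left(11 - 20\right)^{2} = \left(-9\right)^{2} = 81$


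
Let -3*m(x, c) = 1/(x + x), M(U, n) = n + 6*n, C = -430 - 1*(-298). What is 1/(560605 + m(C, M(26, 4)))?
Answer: 792/443999161 ≈ 1.7838e-6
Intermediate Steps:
C = -132 (C = -430 + 298 = -132)
M(U, n) = 7*n
m(x, c) = -1/(6*x) (m(x, c) = -1/(3*(x + x)) = -1/(2*x)/3 = -1/(6*x))
1/(560605 + m(C, M(26, 4))) = 1/(560605 - ⅙/(-132)) = 1/(560605 - ⅙*(-1/132)) = 1/(560605 + 1/792) = 1/(443999161/792) = 792/443999161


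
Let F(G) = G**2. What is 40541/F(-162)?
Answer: 40541/26244 ≈ 1.5448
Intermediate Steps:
40541/F(-162) = 40541/((-162)**2) = 40541/26244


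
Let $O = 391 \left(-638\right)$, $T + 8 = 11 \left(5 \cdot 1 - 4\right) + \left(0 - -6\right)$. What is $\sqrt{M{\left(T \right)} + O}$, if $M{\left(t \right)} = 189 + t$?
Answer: $22 i \sqrt{515} \approx 499.26 i$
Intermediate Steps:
$T = 9$ ($T = -8 + \left(11 \left(5 \cdot 1 - 4\right) + \left(0 - -6\right)\right) = -8 + \left(11 \left(5 - 4\right) + \left(0 + 6\right)\right) = -8 + \left(11 \cdot 1 + 6\right) = -8 + \left(11 + 6\right) = -8 + 17 = 9$)
$O = -249458$
$\sqrt{M{\left(T \right)} + O} = \sqrt{\left(189 + 9\right) - 249458} = \sqrt{198 - 249458} = \sqrt{-249260} = 22 i \sqrt{515}$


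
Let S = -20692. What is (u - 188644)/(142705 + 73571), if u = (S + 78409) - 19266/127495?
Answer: -16692557131/27574108620 ≈ -0.60537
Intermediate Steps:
u = 7358609649/127495 (u = (-20692 + 78409) - 19266/127495 = 57717 - 19266*1/127495 = 57717 - 19266/127495 = 7358609649/127495 ≈ 57717.)
(u - 188644)/(142705 + 73571) = (7358609649/127495 - 188644)/(142705 + 73571) = -16692557131/127495/216276 = -16692557131/127495*1/216276 = -16692557131/27574108620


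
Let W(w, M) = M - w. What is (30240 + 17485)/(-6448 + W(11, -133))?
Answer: -47725/6592 ≈ -7.2398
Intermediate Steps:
(30240 + 17485)/(-6448 + W(11, -133)) = (30240 + 17485)/(-6448 + (-133 - 1*11)) = 47725/(-6448 + (-133 - 11)) = 47725/(-6448 - 144) = 47725/(-6592) = 47725*(-1/6592) = -47725/6592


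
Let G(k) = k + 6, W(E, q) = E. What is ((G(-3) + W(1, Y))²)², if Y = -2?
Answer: 256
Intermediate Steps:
G(k) = 6 + k
((G(-3) + W(1, Y))²)² = (((6 - 3) + 1)²)² = ((3 + 1)²)² = (4²)² = 16² = 256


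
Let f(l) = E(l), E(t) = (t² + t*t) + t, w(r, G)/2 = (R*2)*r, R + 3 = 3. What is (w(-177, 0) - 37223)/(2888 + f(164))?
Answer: -37223/56844 ≈ -0.65483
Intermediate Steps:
R = 0 (R = -3 + 3 = 0)
w(r, G) = 0 (w(r, G) = 2*((0*2)*r) = 2*(0*r) = 2*0 = 0)
E(t) = t + 2*t² (E(t) = (t² + t²) + t = 2*t² + t = t + 2*t²)
f(l) = l*(1 + 2*l)
(w(-177, 0) - 37223)/(2888 + f(164)) = (0 - 37223)/(2888 + 164*(1 + 2*164)) = -37223/(2888 + 164*(1 + 328)) = -37223/(2888 + 164*329) = -37223/(2888 + 53956) = -37223/56844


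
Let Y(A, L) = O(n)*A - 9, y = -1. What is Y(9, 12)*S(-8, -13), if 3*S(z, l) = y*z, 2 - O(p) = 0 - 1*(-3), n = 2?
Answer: -48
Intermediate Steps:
O(p) = -1 (O(p) = 2 - (0 - 1*(-3)) = 2 - (0 + 3) = 2 - 1*3 = 2 - 3 = -1)
S(z, l) = -z/3 (S(z, l) = (-z)/3 = -z/3)
Y(A, L) = -9 - A (Y(A, L) = -A - 9 = -9 - A)
Y(9, 12)*S(-8, -13) = (-9 - 1*9)*(-1/3*(-8)) = (-9 - 9)*(8/3) = -18*8/3 = -48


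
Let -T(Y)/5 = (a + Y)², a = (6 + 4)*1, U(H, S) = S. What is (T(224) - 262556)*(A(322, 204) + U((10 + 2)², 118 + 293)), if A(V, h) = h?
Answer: -329846640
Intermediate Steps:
a = 10 (a = 10*1 = 10)
T(Y) = -5*(10 + Y)²
(T(224) - 262556)*(A(322, 204) + U((10 + 2)², 118 + 293)) = (-5*(10 + 224)² - 262556)*(204 + (118 + 293)) = (-5*234² - 262556)*(204 + 411) = (-5*54756 - 262556)*615 = (-273780 - 262556)*615 = -536336*615 = -329846640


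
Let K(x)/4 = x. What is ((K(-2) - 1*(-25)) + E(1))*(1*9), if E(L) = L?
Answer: 162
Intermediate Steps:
K(x) = 4*x
((K(-2) - 1*(-25)) + E(1))*(1*9) = ((4*(-2) - 1*(-25)) + 1)*(1*9) = ((-8 + 25) + 1)*9 = (17 + 1)*9 = 18*9 = 162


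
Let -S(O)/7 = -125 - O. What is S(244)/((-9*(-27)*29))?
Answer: 287/783 ≈ 0.36654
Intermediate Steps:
S(O) = 875 + 7*O (S(O) = -7*(-125 - O) = 875 + 7*O)
S(244)/((-9*(-27)*29)) = (875 + 7*244)/((-9*(-27)*29)) = (875 + 1708)/((243*29)) = 2583/7047 = 2583*(1/7047) = 287/783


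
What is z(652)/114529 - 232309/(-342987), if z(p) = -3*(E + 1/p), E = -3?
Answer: 1020541188431/1506578629188 ≈ 0.67739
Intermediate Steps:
z(p) = 9 - 3/p (z(p) = -3*(-3 + 1/p) = 9 - 3/p)
z(652)/114529 - 232309/(-342987) = (9 - 3/652)/114529 - 232309/(-342987) = (9 - 3*1/652)*(1/114529) - 232309*(-1/342987) = (9 - 3/652)*(1/114529) + 232309/342987 = (5865/652)*(1/114529) + 232309/342987 = 345/4392524 + 232309/342987 = 1020541188431/1506578629188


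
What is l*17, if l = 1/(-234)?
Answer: -17/234 ≈ -0.072650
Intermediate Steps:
l = -1/234 ≈ -0.0042735
l*17 = -1/234*17 = -17/234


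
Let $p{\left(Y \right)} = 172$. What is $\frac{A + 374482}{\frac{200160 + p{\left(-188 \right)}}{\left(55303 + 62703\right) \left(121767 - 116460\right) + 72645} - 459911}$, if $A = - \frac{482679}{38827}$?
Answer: $- \frac{62803799068549161}{77133525512664695} \approx -0.81422$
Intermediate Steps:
$A = - \frac{482679}{38827}$ ($A = \left(-482679\right) \frac{1}{38827} = - \frac{482679}{38827} \approx -12.432$)
$\frac{A + 374482}{\frac{200160 + p{\left(-188 \right)}}{\left(55303 + 62703\right) \left(121767 - 116460\right) + 72645} - 459911} = \frac{- \frac{482679}{38827} + 374482}{\frac{200160 + 172}{\left(55303 + 62703\right) \left(121767 - 116460\right) + 72645} - 459911} = \frac{14539529935}{38827 \left(\frac{200332}{118006 \cdot 5307 + 72645} - 459911\right)} = \frac{14539529935}{38827 \left(\frac{200332}{626257842 + 72645} - 459911\right)} = \frac{14539529935}{38827 \left(\frac{200332}{626330487} - 459911\right)} = \frac{14539529935}{38827 \left(200332 \cdot \frac{1}{626330487} - 459911\right)} = \frac{14539529935}{38827 \left(\frac{6908}{21597603} - 459911\right)} = \frac{14539529935}{38827 \left(- \frac{9932975186425}{21597603}\right)} = \frac{14539529935}{38827} \left(- \frac{21597603}{9932975186425}\right) = - \frac{62803799068549161}{77133525512664695}$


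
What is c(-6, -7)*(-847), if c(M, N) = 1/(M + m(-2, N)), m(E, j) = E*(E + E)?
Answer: -847/2 ≈ -423.50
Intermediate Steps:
m(E, j) = 2*E**2 (m(E, j) = E*(2*E) = 2*E**2)
c(M, N) = 1/(8 + M) (c(M, N) = 1/(M + 2*(-2)**2) = 1/(M + 2*4) = 1/(M + 8) = 1/(8 + M))
c(-6, -7)*(-847) = -847/(8 - 6) = -847/2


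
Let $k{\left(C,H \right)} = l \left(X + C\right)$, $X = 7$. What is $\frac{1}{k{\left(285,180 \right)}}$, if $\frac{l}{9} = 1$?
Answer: $\frac{1}{2628} \approx 0.00038052$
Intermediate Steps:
$l = 9$ ($l = 9 \cdot 1 = 9$)
$k{\left(C,H \right)} = 63 + 9 C$ ($k{\left(C,H \right)} = 9 \left(7 + C\right) = 63 + 9 C$)
$\frac{1}{k{\left(285,180 \right)}} = \frac{1}{63 + 9 \cdot 285} = \frac{1}{63 + 2565} = \frac{1}{2628}$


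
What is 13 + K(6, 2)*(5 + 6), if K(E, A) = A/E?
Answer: 50/3 ≈ 16.667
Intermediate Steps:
13 + K(6, 2)*(5 + 6) = 13 + (2/6)*(5 + 6) = 13 + (2*(1/6))*11 = 13 + (1/3)*11 = 13 + 11/3 = 50/3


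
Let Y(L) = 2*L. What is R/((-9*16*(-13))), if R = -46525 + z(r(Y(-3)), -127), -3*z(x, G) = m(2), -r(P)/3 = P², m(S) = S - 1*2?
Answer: -46525/1872 ≈ -24.853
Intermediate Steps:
m(S) = -2 + S (m(S) = S - 2 = -2 + S)
r(P) = -3*P²
z(x, G) = 0 (z(x, G) = -(-2 + 2)/3 = -⅓*0 = 0)
R = -46525 (R = -46525 + 0 = -46525)
R/((-9*16*(-13))) = -46525/(-9*16*(-13)) = -46525/((-144*(-13))) = -46525/1872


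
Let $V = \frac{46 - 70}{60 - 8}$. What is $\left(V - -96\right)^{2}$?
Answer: $\frac{1542564}{169} \approx 9127.6$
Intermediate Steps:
$V = - \frac{6}{13}$ ($V = - \frac{24}{52} = \left(-24\right) \frac{1}{52} = - \frac{6}{13} \approx -0.46154$)
$\left(V - -96\right)^{2} = \left(- \frac{6}{13} - -96\right)^{2} = \left(- \frac{6}{13} + 96\right)^{2} = \left(\frac{1242}{13}\right)^{2} = \frac{1542564}{169}$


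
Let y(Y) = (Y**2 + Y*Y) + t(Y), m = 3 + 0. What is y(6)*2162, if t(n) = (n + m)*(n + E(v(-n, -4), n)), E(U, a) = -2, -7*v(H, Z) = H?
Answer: 233496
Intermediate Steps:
v(H, Z) = -H/7
m = 3
t(n) = (-2 + n)*(3 + n) (t(n) = (n + 3)*(n - 2) = (3 + n)*(-2 + n) = (-2 + n)*(3 + n))
y(Y) = -6 + Y + 3*Y**2 (y(Y) = (Y**2 + Y*Y) + (-6 + Y + Y**2) = (Y**2 + Y**2) + (-6 + Y + Y**2) = 2*Y**2 + (-6 + Y + Y**2) = -6 + Y + 3*Y**2)
y(6)*2162 = (-6 + 6 + 3*6**2)*2162 = (-6 + 6 + 3*36)*2162 = (-6 + 6 + 108)*2162 = 108*2162 = 233496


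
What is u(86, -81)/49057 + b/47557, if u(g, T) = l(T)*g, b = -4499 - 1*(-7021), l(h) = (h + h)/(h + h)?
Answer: 127811656/2333003749 ≈ 0.054784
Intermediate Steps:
l(h) = 1 (l(h) = (2*h)/((2*h)) = (2*h)*(1/(2*h)) = 1)
b = 2522 (b = -4499 + 7021 = 2522)
u(g, T) = g (u(g, T) = 1*g = g)
u(86, -81)/49057 + b/47557 = 86/49057 + 2522/47557 = 127811656/2333003749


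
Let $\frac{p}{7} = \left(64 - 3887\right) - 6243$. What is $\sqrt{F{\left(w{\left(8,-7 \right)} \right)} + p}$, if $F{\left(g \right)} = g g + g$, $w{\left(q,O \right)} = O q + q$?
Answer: $i \sqrt{68206} \approx 261.16 i$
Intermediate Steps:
$w{\left(q,O \right)} = q + O q$
$p = -70462$ ($p = 7 \left(\left(64 - 3887\right) - 6243\right) = 7 \left(-3823 + \left(-7934 + 1691\right)\right) = 7 \left(-3823 - 6243\right) = 7 \left(-10066\right) = -70462$)
$F{\left(g \right)} = g + g^{2}$ ($F{\left(g \right)} = g^{2} + g = g + g^{2}$)
$\sqrt{F{\left(w{\left(8,-7 \right)} \right)} + p} = \sqrt{8 \left(1 - 7\right) \left(1 + 8 \left(1 - 7\right)\right) - 70462} = \sqrt{8 \left(-6\right) \left(1 + 8 \left(-6\right)\right) - 70462} = \sqrt{- 48 \left(1 - 48\right) - 70462} = \sqrt{\left(-48\right) \left(-47\right) - 70462} = \sqrt{2256 - 70462} = \sqrt{-68206} = i \sqrt{68206}$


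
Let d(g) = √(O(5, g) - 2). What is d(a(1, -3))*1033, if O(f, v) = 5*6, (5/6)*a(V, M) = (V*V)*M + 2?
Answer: 2066*√7 ≈ 5466.1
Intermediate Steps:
a(V, M) = 12/5 + 6*M*V²/5 (a(V, M) = 6*((V*V)*M + 2)/5 = 6*(V²*M + 2)/5 = 6*(M*V² + 2)/5 = 6*(2 + M*V²)/5 = 12/5 + 6*M*V²/5)
O(f, v) = 30
d(g) = 2*√7 (d(g) = √(30 - 2) = √28 = 2*√7)
d(a(1, -3))*1033 = (2*√7)*1033 = 2066*√7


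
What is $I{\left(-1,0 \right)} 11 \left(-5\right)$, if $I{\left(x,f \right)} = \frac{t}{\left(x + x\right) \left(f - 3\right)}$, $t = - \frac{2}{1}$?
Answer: $\frac{55}{3} \approx 18.333$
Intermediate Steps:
$t = -2$ ($t = \left(-2\right) 1 = -2$)
$I{\left(x,f \right)} = - \frac{1}{x \left(-3 + f\right)}$ ($I{\left(x,f \right)} = - \frac{2}{\left(x + x\right) \left(f - 3\right)} = - \frac{2}{2 x \left(-3 + f\right)} = - 2 \frac{1}{2 x \left(-3 + f\right)} = - \frac{1}{x \left(-3 + f\right)}$)
$I{\left(-1,0 \right)} 11 \left(-5\right) = - \frac{1}{\left(-1\right) \left(-3 + 0\right)} 11 \left(-5\right) = \left(-1\right) \left(-1\right) \frac{1}{-3} \cdot 11 \left(-5\right) = \left(-1\right) \left(-1\right) \left(- \frac{1}{3}\right) 11 \left(-5\right) = \left(- \frac{1}{3}\right) 11 \left(-5\right) = \left(- \frac{11}{3}\right) \left(-5\right) = \frac{55}{3}$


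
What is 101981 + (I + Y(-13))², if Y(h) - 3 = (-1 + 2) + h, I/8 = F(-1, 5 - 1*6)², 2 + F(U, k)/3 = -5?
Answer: 12485342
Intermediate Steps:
F(U, k) = -21 (F(U, k) = -6 + 3*(-5) = -6 - 15 = -21)
I = 3528 (I = 8*(-21)² = 8*441 = 3528)
Y(h) = 4 + h (Y(h) = 3 + ((-1 + 2) + h) = 3 + (1 + h) = 4 + h)
101981 + (I + Y(-13))² = 101981 + (3528 + (4 - 13))² = 101981 + (3528 - 9)² = 101981 + 3519² = 101981 + 12383361 = 12485342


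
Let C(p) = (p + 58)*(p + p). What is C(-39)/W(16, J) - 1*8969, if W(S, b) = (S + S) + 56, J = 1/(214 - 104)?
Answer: -395377/44 ≈ -8985.8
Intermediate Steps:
C(p) = 2*p*(58 + p) (C(p) = (58 + p)*(2*p) = 2*p*(58 + p))
J = 1/110 ≈ 0.0090909
W(S, b) = 56 + 2*S (W(S, b) = 2*S + 56 = 56 + 2*S)
C(-39)/W(16, J) - 1*8969 = (2*(-39)*(58 - 39))/(56 + 2*16) - 1*8969 = (2*(-39)*19)/(56 + 32) - 8969 = -1482/88 - 8969 = -1482*1/88 - 8969 = -741/44 - 8969 = -395377/44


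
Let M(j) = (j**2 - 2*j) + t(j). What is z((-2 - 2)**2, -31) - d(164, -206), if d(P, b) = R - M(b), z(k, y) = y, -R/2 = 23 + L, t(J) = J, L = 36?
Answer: 42729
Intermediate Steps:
M(j) = j**2 - j (M(j) = (j**2 - 2*j) + j = j**2 - j)
R = -118 (R = -2*(23 + 36) = -2*59 = -118)
d(P, b) = -118 - b*(-1 + b)
z((-2 - 2)**2, -31) - d(164, -206) = -31 - (-118 - 206 - 1*(-206)**2) = -31 - (-118 - 206 - 1*42436) = -31 - (-118 - 206 - 42436) = -31 - 1*(-42760) = -31 + 42760 = 42729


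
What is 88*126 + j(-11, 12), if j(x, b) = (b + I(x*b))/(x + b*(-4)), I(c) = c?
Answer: 654312/59 ≈ 11090.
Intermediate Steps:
j(x, b) = (b + b*x)/(x - 4*b) (j(x, b) = (b + x*b)/(x + b*(-4)) = (b + b*x)/(x - 4*b))
88*126 + j(-11, 12) = 88*126 + 12*(1 - 11)/(-11 - 4*12) = 11088 + 12*(-10)/(-11 - 48) = 11088 + 12*(-10)/(-59) = 11088 + 12*(-1/59)*(-10) = 11088 + 120/59 = 654312/59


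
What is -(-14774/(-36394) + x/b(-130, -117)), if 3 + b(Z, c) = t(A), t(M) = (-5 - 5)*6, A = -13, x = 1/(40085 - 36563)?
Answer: -2792255/6878466 ≈ -0.40594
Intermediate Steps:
x = 1/3522 ≈ 0.00028393
t(M) = -60 (t(M) = -10*6 = -60)
b(Z, c) = -63 (b(Z, c) = -3 - 60 = -63)
-(-14774/(-36394) + x/b(-130, -117)) = -(-14774/(-36394) + (1/3522)/(-63)) = -(-14774*(-1/36394) + (1/3522)*(-1/63)) = -(7387/18197 - 1/221886) = -1*2792255/6878466 = -2792255/6878466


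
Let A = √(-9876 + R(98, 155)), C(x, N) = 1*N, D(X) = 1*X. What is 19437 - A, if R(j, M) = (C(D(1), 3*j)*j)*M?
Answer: 19437 - 4*√278499 ≈ 17326.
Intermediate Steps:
D(X) = X
C(x, N) = N
R(j, M) = 3*M*j² (R(j, M) = ((3*j)*j)*M = (3*j²)*M = 3*M*j²)
A = 4*√278499 (A = √(-9876 + 3*155*98²) = √(-9876 + 3*155*9604) = √(-9876 + 4465860) = √4455984 = 4*√278499 ≈ 2110.9)
19437 - A = 19437 - 4*√278499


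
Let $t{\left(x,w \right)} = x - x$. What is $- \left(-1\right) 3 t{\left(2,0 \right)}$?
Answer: $0$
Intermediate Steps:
$t{\left(x,w \right)} = 0$
$- \left(-1\right) 3 t{\left(2,0 \right)} = - \left(-1\right) 3 \cdot 0 = \left(-1\right) \left(-3\right) 0 = 3 \cdot 0 = 0$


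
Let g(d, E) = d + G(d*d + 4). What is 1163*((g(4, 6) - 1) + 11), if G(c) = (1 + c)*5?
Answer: 138397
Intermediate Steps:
G(c) = 5 + 5*c
g(d, E) = 25 + d + 5*d² (g(d, E) = d + (5 + 5*(d*d + 4)) = d + (5 + 5*(d² + 4)) = d + (5 + 5*(4 + d²)) = d + (5 + (20 + 5*d²)) = d + (25 + 5*d²) = 25 + d + 5*d²)
1163*((g(4, 6) - 1) + 11) = 1163*(((25 + 4 + 5*4²) - 1) + 11) = 1163*(((25 + 4 + 5*16) - 1) + 11) = 1163*(((25 + 4 + 80) - 1) + 11) = 1163*((109 - 1) + 11) = 1163*(108 + 11) = 1163*119 = 138397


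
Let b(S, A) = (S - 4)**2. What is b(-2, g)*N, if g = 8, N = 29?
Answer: 1044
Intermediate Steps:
b(S, A) = (-4 + S)**2
b(-2, g)*N = (-4 - 2)**2*29 = (-6)**2*29 = 36*29 = 1044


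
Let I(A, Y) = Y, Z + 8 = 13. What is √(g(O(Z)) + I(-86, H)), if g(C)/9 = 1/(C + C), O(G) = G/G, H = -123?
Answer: I*√474/2 ≈ 10.886*I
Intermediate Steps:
Z = 5 (Z = -8 + 13 = 5)
O(G) = 1
g(C) = 9/(2*C) (g(C) = 9/(C + C) = 9/((2*C)) = 9*(1/(2*C)) = 9/(2*C))
√(g(O(Z)) + I(-86, H)) = √((9/2)/1 - 123) = √((9/2)*1 - 123) = √(9/2 - 123) = √(-237/2) = I*√474/2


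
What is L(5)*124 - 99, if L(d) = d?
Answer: 521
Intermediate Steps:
L(5)*124 - 99 = 5*124 - 99 = 620 - 99 = 521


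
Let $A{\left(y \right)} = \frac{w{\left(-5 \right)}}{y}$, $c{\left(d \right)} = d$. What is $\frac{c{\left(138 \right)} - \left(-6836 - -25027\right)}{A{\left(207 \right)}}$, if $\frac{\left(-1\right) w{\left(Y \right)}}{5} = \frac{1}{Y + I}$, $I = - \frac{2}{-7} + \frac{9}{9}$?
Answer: $- \frac{13880178}{5} \approx -2.776 \cdot 10^{6}$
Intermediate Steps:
$I = \frac{9}{7}$ ($I = \left(-2\right) \left(- \frac{1}{7}\right) + 9 \cdot \frac{1}{9} = \frac{2}{7} + 1 = \frac{9}{7} \approx 1.2857$)
$w{\left(Y \right)} = - \frac{5}{\frac{9}{7} + Y}$ ($w{\left(Y \right)} = - \frac{5}{Y + \frac{9}{7}} = - \frac{5}{\frac{9}{7} + Y}$)
$A{\left(y \right)} = \frac{35}{26 y}$ ($A{\left(y \right)} = \frac{\left(-35\right) \frac{1}{9 + 7 \left(-5\right)}}{y} = \frac{\left(-35\right) \frac{1}{9 - 35}}{y} = \frac{\left(-35\right) \frac{1}{-26}}{y} = \frac{\left(-35\right) \left(- \frac{1}{26}\right)}{y} = \frac{35}{26 y}$)
$\frac{c{\left(138 \right)} - \left(-6836 - -25027\right)}{A{\left(207 \right)}} = \frac{138 - \left(-6836 - -25027\right)}{\frac{35}{26} \cdot \frac{1}{207}} = \frac{138 - \left(-6836 + 25027\right)}{\frac{35}{26} \cdot \frac{1}{207}} = \frac{138 - 18191}{\frac{35}{5382}} = \left(138 - 18191\right) \frac{5382}{35} = \left(-18053\right) \frac{5382}{35} = - \frac{13880178}{5}$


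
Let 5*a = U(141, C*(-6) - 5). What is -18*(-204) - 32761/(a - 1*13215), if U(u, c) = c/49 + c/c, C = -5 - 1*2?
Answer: 11896453253/3237589 ≈ 3674.5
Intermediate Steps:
C = -7 (C = -5 - 2 = -7)
U(u, c) = 1 + c/49 (U(u, c) = c*(1/49) + 1 = c/49 + 1 = 1 + c/49)
a = 86/245 (a = (1 + (-7*(-6) - 5)/49)/5 = (1 + (42 - 5)/49)/5 = (1 + (1/49)*37)/5 = (1 + 37/49)/5 = (⅕)*(86/49) = 86/245 ≈ 0.35102)
-18*(-204) - 32761/(a - 1*13215) = -18*(-204) - 32761/(86/245 - 1*13215) = 3672 - 32761/(86/245 - 13215) = 3672 - 32761/(-3237589/245) = 3672 - 32761*(-245)/3237589 = 3672 - 1*(-8026445/3237589) = 3672 + 8026445/3237589 = 11896453253/3237589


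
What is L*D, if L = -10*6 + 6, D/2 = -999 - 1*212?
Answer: 130788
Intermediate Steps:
D = -2422 (D = 2*(-999 - 1*212) = 2*(-999 - 212) = 2*(-1211) = -2422)
L = -54 (L = -60 + 6 = -54)
L*D = -54*(-2422) = 130788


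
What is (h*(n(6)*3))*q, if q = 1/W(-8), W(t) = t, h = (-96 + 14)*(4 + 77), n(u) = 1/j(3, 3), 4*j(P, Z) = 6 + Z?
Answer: 1107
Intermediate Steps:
j(P, Z) = 3/2 + Z/4 (j(P, Z) = (6 + Z)/4 = 3/2 + Z/4)
n(u) = 4/9 (n(u) = 1/(3/2 + (¼)*3) = 1/(3/2 + ¾) = 1/(9/4) = 4/9)
h = -6642 (h = -82*81 = -6642)
q = -⅛ (q = 1/(-8) = -⅛ ≈ -0.12500)
(h*(n(6)*3))*q = -2952*3*(-⅛) = -6642*4/3*(-⅛) = -8856*(-⅛) = 1107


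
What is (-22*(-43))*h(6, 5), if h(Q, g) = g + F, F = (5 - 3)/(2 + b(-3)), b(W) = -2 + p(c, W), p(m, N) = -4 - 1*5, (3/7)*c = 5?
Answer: 40678/9 ≈ 4519.8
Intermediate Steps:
c = 35/3 (c = (7/3)*5 = 35/3 ≈ 11.667)
p(m, N) = -9 (p(m, N) = -4 - 5 = -9)
b(W) = -11 (b(W) = -2 - 9 = -11)
F = -2/9 (F = (5 - 3)/(2 - 11) = 2/(-9) = 2*(-⅑) = -2/9 ≈ -0.22222)
h(Q, g) = -2/9 + g (h(Q, g) = g - 2/9 = -2/9 + g)
(-22*(-43))*h(6, 5) = (-22*(-43))*(-2/9 + 5) = 946*(43/9) = 40678/9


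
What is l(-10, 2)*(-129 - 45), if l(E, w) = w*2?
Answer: -696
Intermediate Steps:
l(E, w) = 2*w
l(-10, 2)*(-129 - 45) = (2*2)*(-129 - 45) = 4*(-174) = -696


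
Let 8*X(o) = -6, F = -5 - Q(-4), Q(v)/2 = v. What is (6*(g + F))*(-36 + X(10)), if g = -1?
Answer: -441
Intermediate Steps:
Q(v) = 2*v
F = 3 (F = -5 - 2*(-4) = -5 - 1*(-8) = -5 + 8 = 3)
X(o) = -¾ (X(o) = (⅛)*(-6) = -¾)
(6*(g + F))*(-36 + X(10)) = (6*(-1 + 3))*(-36 - ¾) = (6*2)*(-147/4) = 12*(-147/4) = -441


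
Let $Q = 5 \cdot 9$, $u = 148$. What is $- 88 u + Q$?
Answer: $-12979$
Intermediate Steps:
$Q = 45$
$- 88 u + Q = \left(-88\right) 148 + 45 = -13024 + 45 = -12979$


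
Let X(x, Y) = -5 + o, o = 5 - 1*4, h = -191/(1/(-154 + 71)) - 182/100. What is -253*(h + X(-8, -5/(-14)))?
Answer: -200466827/50 ≈ -4.0093e+6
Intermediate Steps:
h = 792559/50 (h = -191/(1/(-83)) - 182*1/100 = -191/(-1/83) - 91/50 = -191*(-83) - 91/50 = 15853 - 91/50 = 792559/50 ≈ 15851.)
o = 1 (o = 5 - 4 = 1)
X(x, Y) = -4 (X(x, Y) = -5 + 1 = -4)
-253*(h + X(-8, -5/(-14))) = -253*(792559/50 - 4) = -253*792359/50 = -200466827/50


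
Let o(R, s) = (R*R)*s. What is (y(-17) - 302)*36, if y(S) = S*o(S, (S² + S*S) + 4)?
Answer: -102948048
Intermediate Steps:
o(R, s) = s*R² (o(R, s) = R²*s = s*R²)
y(S) = S³*(4 + 2*S²) (y(S) = S*(((S² + S*S) + 4)*S²) = S*(((S² + S²) + 4)*S²) = S*((2*S² + 4)*S²) = S*((4 + 2*S²)*S²) = S*(S²*(4 + 2*S²)) = S³*(4 + 2*S²))
(y(-17) - 302)*36 = (2*(-17)³*(2 + (-17)²) - 302)*36 = (2*(-4913)*(2 + 289) - 302)*36 = (2*(-4913)*291 - 302)*36 = (-2859366 - 302)*36 = -2859668*36 = -102948048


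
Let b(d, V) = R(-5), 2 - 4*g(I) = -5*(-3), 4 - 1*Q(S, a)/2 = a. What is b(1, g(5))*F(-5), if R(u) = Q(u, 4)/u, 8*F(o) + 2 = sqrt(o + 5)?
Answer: 0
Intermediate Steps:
F(o) = -1/4 + sqrt(5 + o)/8 (F(o) = -1/4 + sqrt(o + 5)/8 = -1/4 + sqrt(5 + o)/8)
Q(S, a) = 8 - 2*a
R(u) = 0 (R(u) = (8 - 2*4)/u = (8 - 8)/u = 0/u = 0)
g(I) = -13/4 (g(I) = 1/2 - (-5)*(-3)/4 = 1/2 - 1/4*15 = 1/2 - 15/4 = -13/4)
b(d, V) = 0
b(1, g(5))*F(-5) = 0*(-1/4 + sqrt(5 - 5)/8) = 0*(-1/4 + sqrt(0)/8) = 0*(-1/4 + (1/8)*0) = 0*(-1/4 + 0) = 0*(-1/4) = 0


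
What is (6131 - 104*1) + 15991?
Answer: 22018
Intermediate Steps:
(6131 - 104*1) + 15991 = (6131 - 104) + 15991 = 6027 + 15991 = 22018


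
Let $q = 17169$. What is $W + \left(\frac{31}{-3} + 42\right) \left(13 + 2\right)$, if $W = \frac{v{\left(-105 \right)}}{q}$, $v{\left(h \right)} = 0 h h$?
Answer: $475$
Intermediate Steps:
$v{\left(h \right)} = 0$ ($v{\left(h \right)} = 0 h = 0$)
$W = 0$ ($W = \frac{0}{17169} = 0 \cdot \frac{1}{17169} = 0$)
$W + \left(\frac{31}{-3} + 42\right) \left(13 + 2\right) = 0 + \left(\frac{31}{-3} + 42\right) \left(13 + 2\right) = 0 + \left(31 \left(- \frac{1}{3}\right) + 42\right) 15 = 0 + \left(- \frac{31}{3} + 42\right) 15 = 0 + \frac{95}{3} \cdot 15 = 0 + 475 = 475$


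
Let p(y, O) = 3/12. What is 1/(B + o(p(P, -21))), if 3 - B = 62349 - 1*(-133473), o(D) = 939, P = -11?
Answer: -1/194880 ≈ -5.1314e-6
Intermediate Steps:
p(y, O) = 1/4 (p(y, O) = 3*(1/12) = 1/4)
B = -195819 (B = 3 - (62349 - 1*(-133473)) = 3 - (62349 + 133473) = 3 - 1*195822 = 3 - 195822 = -195819)
1/(B + o(p(P, -21))) = 1/(-195819 + 939) = 1/(-194880) = -1/194880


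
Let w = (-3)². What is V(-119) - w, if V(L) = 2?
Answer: -7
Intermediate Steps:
w = 9
V(-119) - w = 2 - 1*9 = 2 - 9 = -7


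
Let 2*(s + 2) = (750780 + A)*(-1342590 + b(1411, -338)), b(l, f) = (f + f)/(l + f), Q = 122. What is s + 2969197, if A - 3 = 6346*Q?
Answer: -1098450518879400/1073 ≈ -1.0237e+12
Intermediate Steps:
A = 774215 (A = 3 + 6346*122 = 3 + 774212 = 774215)
b(l, f) = 2*f/(f + l) (b(l, f) = (2*f)/(f + l) = 2*f/(f + l))
s = -1098453704827781/1073 (s = -2 + ((750780 + 774215)*(-1342590 + 2*(-338)/(-338 + 1411)))/2 = -2 + (1524995*(-1342590 + 2*(-338)/1073))/2 = -2 + (1524995*(-1342590 + 2*(-338)*(1/1073)))/2 = -2 + (1524995*(-1342590 - 676/1073))/2 = -2 + (1524995*(-1440599746/1073))/2 = -2 + (½)*(-2196907409651270/1073) = -2 - 1098453704825635/1073 = -1098453704827781/1073 ≈ -1.0237e+12)
s + 2969197 = -1098453704827781/1073 + 2969197 = -1098450518879400/1073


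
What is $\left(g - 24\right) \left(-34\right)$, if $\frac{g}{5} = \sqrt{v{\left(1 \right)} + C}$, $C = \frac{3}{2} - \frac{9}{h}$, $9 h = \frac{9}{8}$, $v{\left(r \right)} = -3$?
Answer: $816 - 595 i \sqrt{6} \approx 816.0 - 1457.4 i$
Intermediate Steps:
$h = \frac{1}{8}$ ($h = \frac{9 \cdot \frac{1}{8}}{9} = \frac{1}{9} \cdot \frac{9}{8} = \frac{1}{8} \approx 0.125$)
$C = - \frac{141}{2}$ ($C = \frac{3}{2} - 9 \frac{1}{\frac{1}{8}} = 3 \cdot \frac{1}{2} - 72 = \frac{3}{2} - 72 = - \frac{141}{2} \approx -70.5$)
$g = \frac{35 i \sqrt{6}}{2}$ ($g = 5 \sqrt{-3 - \frac{141}{2}} = 5 \sqrt{- \frac{147}{2}} = 5 \frac{7 i \sqrt{6}}{2} = \frac{35 i \sqrt{6}}{2} \approx 42.866 i$)
$\left(g - 24\right) \left(-34\right) = \left(\frac{35 i \sqrt{6}}{2} - 24\right) \left(-34\right) = \left(-24 + \frac{35 i \sqrt{6}}{2}\right) \left(-34\right) = 816 - 595 i \sqrt{6}$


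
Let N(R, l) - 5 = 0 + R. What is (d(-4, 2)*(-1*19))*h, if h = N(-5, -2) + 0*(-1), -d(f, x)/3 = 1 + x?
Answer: 0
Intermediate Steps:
N(R, l) = 5 + R (N(R, l) = 5 + (0 + R) = 5 + R)
d(f, x) = -3 - 3*x (d(f, x) = -3*(1 + x) = -3 - 3*x)
h = 0 (h = (5 - 5) + 0*(-1) = 0 + 0 = 0)
(d(-4, 2)*(-1*19))*h = ((-3 - 3*2)*(-1*19))*0 = ((-3 - 6)*(-19))*0 = -9*(-19)*0 = 171*0 = 0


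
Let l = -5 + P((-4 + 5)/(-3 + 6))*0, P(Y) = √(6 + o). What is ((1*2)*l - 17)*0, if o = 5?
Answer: 0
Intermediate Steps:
P(Y) = √11 (P(Y) = √(6 + 5) = √11)
l = -5 (l = -5 + √11*0 = -5 + 0 = -5)
((1*2)*l - 17)*0 = ((1*2)*(-5) - 17)*0 = (2*(-5) - 17)*0 = (-10 - 17)*0 = -27*0 = 0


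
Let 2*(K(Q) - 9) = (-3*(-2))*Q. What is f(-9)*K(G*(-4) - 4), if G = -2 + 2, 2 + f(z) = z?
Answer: 33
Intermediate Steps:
f(z) = -2 + z
G = 0
K(Q) = 9 + 3*Q (K(Q) = 9 + ((-3*(-2))*Q)/2 = 9 + (6*Q)/2 = 9 + 3*Q)
f(-9)*K(G*(-4) - 4) = (-2 - 9)*(9 + 3*(0*(-4) - 4)) = -11*(9 + 3*(0 - 4)) = -11*(9 + 3*(-4)) = -11*(9 - 12) = -11*(-3) = 33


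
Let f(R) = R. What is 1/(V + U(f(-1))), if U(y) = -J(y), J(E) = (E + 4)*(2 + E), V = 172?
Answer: 1/169 ≈ 0.0059172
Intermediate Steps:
J(E) = (2 + E)*(4 + E) (J(E) = (4 + E)*(2 + E) = (2 + E)*(4 + E))
U(y) = -8 - y**2 - 6*y (U(y) = -(8 + y**2 + 6*y) = -8 - y**2 - 6*y)
1/(V + U(f(-1))) = 1/(172 + (-8 - 1*(-1)**2 - 6*(-1))) = 1/(172 + (-8 - 1*1 + 6)) = 1/(172 + (-8 - 1 + 6)) = 1/(172 - 3) = 1/169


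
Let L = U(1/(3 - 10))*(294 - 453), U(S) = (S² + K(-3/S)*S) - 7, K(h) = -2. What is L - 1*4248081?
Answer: -208103817/49 ≈ -4.2470e+6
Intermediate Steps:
U(S) = -7 + S² - 2*S (U(S) = (S² - 2*S) - 7 = -7 + S² - 2*S)
L = 52152/49 (L = (-7 + (1/(3 - 10))² - 2/(3 - 10))*(294 - 453) = (-7 + (1/(-7))² - 2/(-7))*(-159) = (-7 + (-⅐)² - 2*(-⅐))*(-159) = (-7 + 1/49 + 2/7)*(-159) = -328/49*(-159) = 52152/49 ≈ 1064.3)
L - 1*4248081 = 52152/49 - 1*4248081 = 52152/49 - 4248081 = -208103817/49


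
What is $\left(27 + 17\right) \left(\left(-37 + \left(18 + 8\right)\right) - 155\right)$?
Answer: $-7304$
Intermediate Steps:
$\left(27 + 17\right) \left(\left(-37 + \left(18 + 8\right)\right) - 155\right) = 44 \left(\left(-37 + 26\right) - 155\right) = 44 \left(-11 - 155\right) = 44 \left(-166\right) = -7304$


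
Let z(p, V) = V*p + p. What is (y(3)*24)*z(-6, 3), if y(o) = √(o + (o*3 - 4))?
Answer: -1152*√2 ≈ -1629.2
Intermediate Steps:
z(p, V) = p + V*p
y(o) = √(-4 + 4*o) (y(o) = √(o + (3*o - 4)) = √(o + (-4 + 3*o)) = √(-4 + 4*o))
(y(3)*24)*z(-6, 3) = ((2*√(-1 + 3))*24)*(-6*(1 + 3)) = ((2*√2)*24)*(-6*4) = (48*√2)*(-24) = -1152*√2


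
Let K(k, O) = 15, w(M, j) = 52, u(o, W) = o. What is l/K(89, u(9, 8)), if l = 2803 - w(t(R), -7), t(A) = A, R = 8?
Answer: 917/5 ≈ 183.40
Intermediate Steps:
l = 2751 (l = 2803 - 1*52 = 2803 - 52 = 2751)
l/K(89, u(9, 8)) = 2751/15 = 2751*(1/15) = 917/5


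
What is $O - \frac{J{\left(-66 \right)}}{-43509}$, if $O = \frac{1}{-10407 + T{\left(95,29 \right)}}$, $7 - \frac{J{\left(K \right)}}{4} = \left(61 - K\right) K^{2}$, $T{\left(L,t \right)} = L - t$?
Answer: $- \frac{7627605043}{149975523} \approx -50.859$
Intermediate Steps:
$J{\left(K \right)} = 28 - 4 K^{2} \left(61 - K\right)$ ($J{\left(K \right)} = 28 - 4 \left(61 - K\right) K^{2} = 28 - 4 K^{2} \left(61 - K\right)$)
$O = - \frac{1}{10341}$ ($O = \frac{1}{-10407 + \left(95 - 29\right)} = \frac{1}{-10407 + 66} = \frac{1}{-10341} = - \frac{1}{10341} \approx -9.6702 \cdot 10^{-5}$)
$O - \frac{J{\left(-66 \right)}}{-43509} = - \frac{1}{10341} - \frac{28 - 244 \left(-66\right)^{2} + 4 \left(-66\right)^{3}}{-43509} = - \frac{1}{10341} - \left(28 - 1062864 + 4 \left(-287496\right)\right) \left(- \frac{1}{43509}\right) = - \frac{1}{10341} - \left(28 - 1062864 - 1149984\right) \left(- \frac{1}{43509}\right) = - \frac{1}{10341} - \left(-2212820\right) \left(- \frac{1}{43509}\right) = - \frac{1}{10341} - \frac{2212820}{43509} = - \frac{7627605043}{149975523}$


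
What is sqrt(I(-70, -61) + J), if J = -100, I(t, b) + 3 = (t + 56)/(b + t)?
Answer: I*sqrt(1765749)/131 ≈ 10.144*I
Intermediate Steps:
I(t, b) = -3 + (56 + t)/(b + t) (I(t, b) = -3 + (t + 56)/(b + t) = -3 + (56 + t)/(b + t))
sqrt(I(-70, -61) + J) = sqrt((56 - 3*(-61) - 2*(-70))/(-61 - 70) - 100) = sqrt((56 + 183 + 140)/(-131) - 100) = sqrt(-1/131*379 - 100) = sqrt(-379/131 - 100) = sqrt(-13479/131) = I*sqrt(1765749)/131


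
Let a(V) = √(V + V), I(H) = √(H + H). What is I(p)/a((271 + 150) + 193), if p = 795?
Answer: √488130/614 ≈ 1.1379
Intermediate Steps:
I(H) = √2*√H (I(H) = √(2*H) = √2*√H)
a(V) = √2*√V (a(V) = √(2*V) = √2*√V)
I(p)/a((271 + 150) + 193) = (√2*√795)/((√2*√((271 + 150) + 193))) = √1590/((√2*√(421 + 193))) = √1590/((√2*√614)) = √1590/((2*√307)) = √1590*(√307/614) = √488130/614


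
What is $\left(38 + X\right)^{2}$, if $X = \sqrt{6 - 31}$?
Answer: $1419 + 380 i \approx 1419.0 + 380.0 i$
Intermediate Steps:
$X = 5 i$ ($X = \sqrt{-25} = 5 i \approx 5.0 i$)
$\left(38 + X\right)^{2} = \left(38 + 5 i\right)^{2}$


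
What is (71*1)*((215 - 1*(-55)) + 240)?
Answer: 36210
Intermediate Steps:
(71*1)*((215 - 1*(-55)) + 240) = 71*((215 + 55) + 240) = 71*(270 + 240) = 71*510 = 36210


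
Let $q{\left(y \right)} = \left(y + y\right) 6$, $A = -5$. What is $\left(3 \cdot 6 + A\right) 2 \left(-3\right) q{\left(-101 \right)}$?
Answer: $94536$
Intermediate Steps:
$q{\left(y \right)} = 12 y$ ($q{\left(y \right)} = 2 y 6 = 12 y$)
$\left(3 \cdot 6 + A\right) 2 \left(-3\right) q{\left(-101 \right)} = \left(3 \cdot 6 - 5\right) 2 \left(-3\right) 12 \left(-101\right) = \left(18 - 5\right) 2 \left(-3\right) \left(-1212\right) = 13 \cdot 2 \left(-3\right) \left(-1212\right) = 26 \left(-3\right) \left(-1212\right) = \left(-78\right) \left(-1212\right) = 94536$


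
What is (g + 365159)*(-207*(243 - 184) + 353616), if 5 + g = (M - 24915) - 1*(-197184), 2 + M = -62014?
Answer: 162305376021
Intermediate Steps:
M = -62016 (M = -2 - 62014 = -62016)
g = 110248 (g = -5 + ((-62016 - 24915) - 1*(-197184)) = -5 + (-86931 + 197184) = -5 + 110253 = 110248)
(g + 365159)*(-207*(243 - 184) + 353616) = (110248 + 365159)*(-207*(243 - 184) + 353616) = 475407*(-207*59 + 353616) = 475407*(-12213 + 353616) = 475407*341403 = 162305376021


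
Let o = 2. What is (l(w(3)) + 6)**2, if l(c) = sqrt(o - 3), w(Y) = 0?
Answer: (6 + I)**2 ≈ 35.0 + 12.0*I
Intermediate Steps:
l(c) = I (l(c) = sqrt(2 - 3) = sqrt(-1) = I)
(l(w(3)) + 6)**2 = (I + 6)**2 = (6 + I)**2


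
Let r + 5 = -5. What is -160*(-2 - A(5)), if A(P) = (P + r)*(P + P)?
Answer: -7680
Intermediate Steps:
r = -10 (r = -5 - 5 = -10)
A(P) = 2*P*(-10 + P) (A(P) = (P - 10)*(P + P) = (-10 + P)*(2*P) = 2*P*(-10 + P))
-160*(-2 - A(5)) = -160*(-2 - 2*5*(-10 + 5)) = -160*(-2 - 2*5*(-5)) = -160*(-2 - 1*(-50)) = -160*(-2 + 50) = -160*48 = -7680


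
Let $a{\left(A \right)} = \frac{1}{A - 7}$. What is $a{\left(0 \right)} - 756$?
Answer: $- \frac{5293}{7} \approx -756.14$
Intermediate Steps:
$a{\left(A \right)} = \frac{1}{-7 + A}$
$a{\left(0 \right)} - 756 = \frac{1}{-7 + 0} - 756 = \frac{1}{-7} - 756 = - \frac{1}{7} - 756 = - \frac{5293}{7}$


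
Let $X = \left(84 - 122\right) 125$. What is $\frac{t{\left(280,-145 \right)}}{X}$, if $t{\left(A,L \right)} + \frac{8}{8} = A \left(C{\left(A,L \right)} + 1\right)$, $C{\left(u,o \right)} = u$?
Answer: $- \frac{4141}{250} \approx -16.564$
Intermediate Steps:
$t{\left(A,L \right)} = -1 + A \left(1 + A\right)$ ($t{\left(A,L \right)} = -1 + A \left(A + 1\right) = -1 + A \left(1 + A\right)$)
$X = -4750$ ($X = \left(-38\right) 125 = -4750$)
$\frac{t{\left(280,-145 \right)}}{X} = \frac{-1 + 280 + 280^{2}}{-4750} = \left(-1 + 280 + 78400\right) \left(- \frac{1}{4750}\right) = 78679 \left(- \frac{1}{4750}\right) = - \frac{4141}{250}$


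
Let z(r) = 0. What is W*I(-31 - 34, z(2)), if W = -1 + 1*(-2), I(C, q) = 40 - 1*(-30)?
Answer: -210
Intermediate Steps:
I(C, q) = 70 (I(C, q) = 40 + 30 = 70)
W = -3 (W = -1 - 2 = -3)
W*I(-31 - 34, z(2)) = -3*70 = -210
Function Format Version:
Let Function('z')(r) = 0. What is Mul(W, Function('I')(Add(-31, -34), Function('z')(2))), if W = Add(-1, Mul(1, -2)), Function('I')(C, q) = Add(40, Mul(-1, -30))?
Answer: -210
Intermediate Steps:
Function('I')(C, q) = 70 (Function('I')(C, q) = Add(40, 30) = 70)
W = -3 (W = Add(-1, -2) = -3)
Mul(W, Function('I')(Add(-31, -34), Function('z')(2))) = Mul(-3, 70) = -210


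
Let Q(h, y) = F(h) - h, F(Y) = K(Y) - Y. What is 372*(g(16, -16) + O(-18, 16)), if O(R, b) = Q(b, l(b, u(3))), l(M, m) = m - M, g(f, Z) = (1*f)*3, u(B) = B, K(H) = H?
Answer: 11904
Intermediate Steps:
g(f, Z) = 3*f (g(f, Z) = f*3 = 3*f)
F(Y) = 0 (F(Y) = Y - Y = 0)
Q(h, y) = -h (Q(h, y) = 0 - h = -h)
O(R, b) = -b
372*(g(16, -16) + O(-18, 16)) = 372*(3*16 - 1*16) = 372*(48 - 16) = 372*32 = 11904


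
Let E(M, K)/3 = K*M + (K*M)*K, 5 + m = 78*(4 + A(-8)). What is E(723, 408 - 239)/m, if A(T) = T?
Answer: -62315370/317 ≈ -1.9658e+5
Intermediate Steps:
m = -317 (m = -5 + 78*(4 - 8) = -5 + 78*(-4) = -5 - 312 = -317)
E(M, K) = 3*K*M + 3*M*K**2 (E(M, K) = 3*(K*M + (K*M)*K) = 3*(K*M + M*K**2) = 3*K*M + 3*M*K**2)
E(723, 408 - 239)/m = (3*(408 - 239)*723*(1 + (408 - 239)))/(-317) = (3*169*723*(1 + 169))*(-1/317) = (3*169*723*170)*(-1/317) = 62315370*(-1/317) = -62315370/317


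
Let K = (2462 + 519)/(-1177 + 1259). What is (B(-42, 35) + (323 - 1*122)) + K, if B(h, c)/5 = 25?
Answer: 29713/82 ≈ 362.35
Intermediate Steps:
B(h, c) = 125 (B(h, c) = 5*25 = 125)
K = 2981/82 ≈ 36.354
(B(-42, 35) + (323 - 1*122)) + K = (125 + (323 - 1*122)) + 2981/82 = (125 + (323 - 122)) + 2981/82 = (125 + 201) + 2981/82 = 326 + 2981/82 = 29713/82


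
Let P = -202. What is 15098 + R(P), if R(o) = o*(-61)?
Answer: 27420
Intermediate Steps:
R(o) = -61*o
15098 + R(P) = 15098 - 61*(-202) = 15098 + 12322 = 27420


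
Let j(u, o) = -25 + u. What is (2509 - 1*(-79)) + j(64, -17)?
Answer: 2627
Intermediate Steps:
(2509 - 1*(-79)) + j(64, -17) = (2509 - 1*(-79)) + (-25 + 64) = (2509 + 79) + 39 = 2588 + 39 = 2627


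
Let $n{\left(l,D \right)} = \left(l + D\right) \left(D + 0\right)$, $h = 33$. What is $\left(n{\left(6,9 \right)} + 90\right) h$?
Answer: $7425$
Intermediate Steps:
$n{\left(l,D \right)} = D \left(D + l\right)$ ($n{\left(l,D \right)} = \left(D + l\right) D = D \left(D + l\right)$)
$\left(n{\left(6,9 \right)} + 90\right) h = \left(9 \left(9 + 6\right) + 90\right) 33 = \left(9 \cdot 15 + 90\right) 33 = \left(135 + 90\right) 33 = 225 \cdot 33 = 7425$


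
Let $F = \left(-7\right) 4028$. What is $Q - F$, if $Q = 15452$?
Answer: $43648$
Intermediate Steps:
$F = -28196$
$Q - F = 15452 - -28196 = 15452 + 28196 = 43648$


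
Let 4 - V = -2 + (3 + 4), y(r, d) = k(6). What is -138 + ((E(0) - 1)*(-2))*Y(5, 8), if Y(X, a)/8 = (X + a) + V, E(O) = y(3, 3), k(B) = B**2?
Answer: -6858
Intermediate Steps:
y(r, d) = 36 (y(r, d) = 6**2 = 36)
E(O) = 36
V = -1 (V = 4 - (-2 + (3 + 4)) = 4 - (-2 + 7) = 4 - 1*5 = 4 - 5 = -1)
Y(X, a) = -8 + 8*X + 8*a (Y(X, a) = 8*((X + a) - 1) = 8*(-1 + X + a) = -8 + 8*X + 8*a)
-138 + ((E(0) - 1)*(-2))*Y(5, 8) = -138 + ((36 - 1)*(-2))*(-8 + 8*5 + 8*8) = -138 + (35*(-2))*(-8 + 40 + 64) = -138 - 70*96 = -138 - 6720 = -6858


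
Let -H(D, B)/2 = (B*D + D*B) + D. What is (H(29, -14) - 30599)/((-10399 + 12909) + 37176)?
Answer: -29033/39686 ≈ -0.73157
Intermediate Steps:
H(D, B) = -2*D - 4*B*D (H(D, B) = -2*((B*D + D*B) + D) = -2*((B*D + B*D) + D) = -2*(2*B*D + D) = -2*(D + 2*B*D) = -2*D - 4*B*D)
(H(29, -14) - 30599)/((-10399 + 12909) + 37176) = (-2*29*(1 + 2*(-14)) - 30599)/((-10399 + 12909) + 37176) = (-2*29*(1 - 28) - 30599)/(2510 + 37176) = (-2*29*(-27) - 30599)/39686 = (1566 - 30599)*(1/39686) = -29033*1/39686 = -29033/39686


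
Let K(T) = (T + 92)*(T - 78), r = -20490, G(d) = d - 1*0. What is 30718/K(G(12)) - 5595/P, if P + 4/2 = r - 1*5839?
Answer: -128405263/30122664 ≈ -4.2627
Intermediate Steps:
G(d) = d (G(d) = d + 0 = d)
K(T) = (-78 + T)*(92 + T) (K(T) = (92 + T)*(-78 + T) = (-78 + T)*(92 + T))
P = -26331 (P = -2 + (-20490 - 1*5839) = -2 + (-20490 - 5839) = -2 - 26329 = -26331)
30718/K(G(12)) - 5595/P = 30718/(-7176 + 12² + 14*12) - 5595/(-26331) = 30718/(-7176 + 144 + 168) - 5595*(-1/26331) = 30718/(-6864) + 1865/8777 = 30718*(-1/6864) + 1865/8777 = -15359/3432 + 1865/8777 = -128405263/30122664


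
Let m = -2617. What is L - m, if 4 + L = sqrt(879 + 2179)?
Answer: 2613 + sqrt(3058) ≈ 2668.3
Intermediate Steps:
L = -4 + sqrt(3058) (L = -4 + sqrt(879 + 2179) = -4 + sqrt(3058) ≈ 51.299)
L - m = (-4 + sqrt(3058)) - 1*(-2617) = (-4 + sqrt(3058)) + 2617 = 2613 + sqrt(3058)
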